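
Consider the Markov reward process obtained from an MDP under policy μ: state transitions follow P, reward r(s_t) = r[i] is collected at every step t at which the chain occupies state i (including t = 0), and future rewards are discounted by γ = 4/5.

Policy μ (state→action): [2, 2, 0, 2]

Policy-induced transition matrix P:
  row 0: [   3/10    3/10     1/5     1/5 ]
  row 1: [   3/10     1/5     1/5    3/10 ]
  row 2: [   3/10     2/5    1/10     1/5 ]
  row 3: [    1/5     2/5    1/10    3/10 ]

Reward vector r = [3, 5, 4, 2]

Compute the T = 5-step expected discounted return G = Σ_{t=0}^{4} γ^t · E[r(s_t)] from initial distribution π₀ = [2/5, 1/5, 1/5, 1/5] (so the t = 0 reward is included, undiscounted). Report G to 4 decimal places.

G = 11.7477

t=0: π = [0.4000, 0.2000, 0.2000, 0.2000], E[r] = 3.4000, γ^t·E[r] = 3.400000, running G = 3.400000
t=1: π = [0.2800, 0.3200, 0.1600, 0.2400], E[r] = 3.5600, γ^t·E[r] = 2.848000, running G = 6.248000
t=2: π = [0.2760, 0.3080, 0.1600, 0.2560], E[r] = 3.5200, γ^t·E[r] = 2.252800, running G = 8.500800
t=3: π = [0.2744, 0.3108, 0.1584, 0.2564], E[r] = 3.5236, γ^t·E[r] = 1.804083, running G = 10.304883
t=4: π = [0.2744, 0.3104, 0.1585, 0.2567], E[r] = 3.5226, γ^t·E[r] = 1.442857, running G = 11.747740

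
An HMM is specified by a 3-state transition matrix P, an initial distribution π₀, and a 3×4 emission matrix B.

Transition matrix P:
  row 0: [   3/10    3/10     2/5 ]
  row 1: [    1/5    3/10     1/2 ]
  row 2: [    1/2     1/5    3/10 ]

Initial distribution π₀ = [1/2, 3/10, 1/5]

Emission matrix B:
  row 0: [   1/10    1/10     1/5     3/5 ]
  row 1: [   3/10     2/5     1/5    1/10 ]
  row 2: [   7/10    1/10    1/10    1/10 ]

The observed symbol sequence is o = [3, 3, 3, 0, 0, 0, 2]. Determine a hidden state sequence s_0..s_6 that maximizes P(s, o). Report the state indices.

path = [0, 0, 0, 2, 2, 2, 0]

t=0: δ = [3.000e-01, 3.000e-02, 2.000e-02]  (obs o_0=3)
t=1: δ = [5.400e-02, 9.000e-03, 1.200e-02]  ψ = [0, 0, 0]  (obs o_1=3)
t=2: δ = [9.720e-03, 1.620e-03, 2.160e-03]  ψ = [0, 0, 0]  (obs o_2=3)
t=3: δ = [2.916e-04, 8.748e-04, 2.722e-03]  ψ = [0, 0, 0]  (obs o_3=0)
t=4: δ = [1.361e-04, 1.633e-04, 5.715e-04]  ψ = [2, 2, 2]  (obs o_4=0)
t=5: δ = [2.858e-05, 3.429e-05, 1.200e-04]  ψ = [2, 2, 2]  (obs o_5=0)
t=6: δ = [1.200e-05, 4.801e-06, 3.601e-06]  ψ = [2, 2, 2]  (obs o_6=2)
backtrack: best end state = 0; path = [0, 0, 0, 2, 2, 2, 0]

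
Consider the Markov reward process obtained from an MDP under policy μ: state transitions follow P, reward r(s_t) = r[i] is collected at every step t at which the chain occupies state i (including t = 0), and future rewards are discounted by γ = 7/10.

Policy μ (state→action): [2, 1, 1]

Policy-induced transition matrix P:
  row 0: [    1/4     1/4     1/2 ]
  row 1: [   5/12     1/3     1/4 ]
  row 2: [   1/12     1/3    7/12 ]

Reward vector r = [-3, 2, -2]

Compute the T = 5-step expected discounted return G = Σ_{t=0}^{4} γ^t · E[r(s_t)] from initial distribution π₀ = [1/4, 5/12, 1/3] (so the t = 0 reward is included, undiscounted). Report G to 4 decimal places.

t=0: π = [0.2500, 0.4167, 0.3333], E[r] = -0.5833, γ^t·E[r] = -0.583333, running G = -0.583333
t=1: π = [0.2639, 0.3125, 0.4236], E[r] = -1.0139, γ^t·E[r] = -0.709722, running G = -1.293056
t=2: π = [0.2315, 0.3113, 0.4572], E[r] = -0.9861, γ^t·E[r] = -0.483194, running G = -1.776250
t=3: π = [0.2257, 0.3140, 0.4603], E[r] = -0.9695, γ^t·E[r] = -0.332546, running G = -2.108796
t=4: π = [0.2256, 0.3145, 0.4598], E[r] = -0.9675, γ^t·E[r] = -0.232304, running G = -2.341099

G = -2.3411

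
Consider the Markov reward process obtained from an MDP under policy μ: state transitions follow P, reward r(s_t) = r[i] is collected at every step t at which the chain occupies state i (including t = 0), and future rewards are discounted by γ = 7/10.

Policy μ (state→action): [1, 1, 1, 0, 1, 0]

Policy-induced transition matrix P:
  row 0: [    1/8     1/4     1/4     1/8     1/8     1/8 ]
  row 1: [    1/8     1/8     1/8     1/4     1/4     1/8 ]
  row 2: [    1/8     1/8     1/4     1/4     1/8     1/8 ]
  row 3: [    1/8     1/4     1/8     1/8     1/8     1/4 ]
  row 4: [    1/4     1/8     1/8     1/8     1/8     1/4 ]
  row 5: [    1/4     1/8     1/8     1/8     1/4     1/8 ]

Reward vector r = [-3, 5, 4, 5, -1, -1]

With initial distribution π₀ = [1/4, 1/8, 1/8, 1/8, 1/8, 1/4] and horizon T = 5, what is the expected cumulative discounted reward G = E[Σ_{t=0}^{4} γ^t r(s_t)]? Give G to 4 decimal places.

G = 3.2800

t=0: π = [0.2500, 0.1250, 0.1250, 0.1250, 0.1250, 0.2500], E[r] = 0.6250, γ^t·E[r] = 0.625000, running G = 0.625000
t=1: π = [0.1719, 0.1719, 0.1719, 0.1563, 0.1719, 0.1563], E[r] = 1.4844, γ^t·E[r] = 1.039063, running G = 1.664063
t=2: π = [0.1660, 0.1660, 0.1680, 0.1680, 0.1660, 0.1660], E[r] = 1.5117, γ^t·E[r] = 0.740742, running G = 2.404805
t=3: π = [0.1665, 0.1667, 0.1667, 0.1667, 0.1665, 0.1667], E[r] = 1.5017, γ^t·E[r] = 0.515086, running G = 2.919891
t=4: π = [0.1667, 0.1667, 0.1667, 0.1667, 0.1667, 0.1667], E[r] = 1.5000, γ^t·E[r] = 0.360157, running G = 3.280048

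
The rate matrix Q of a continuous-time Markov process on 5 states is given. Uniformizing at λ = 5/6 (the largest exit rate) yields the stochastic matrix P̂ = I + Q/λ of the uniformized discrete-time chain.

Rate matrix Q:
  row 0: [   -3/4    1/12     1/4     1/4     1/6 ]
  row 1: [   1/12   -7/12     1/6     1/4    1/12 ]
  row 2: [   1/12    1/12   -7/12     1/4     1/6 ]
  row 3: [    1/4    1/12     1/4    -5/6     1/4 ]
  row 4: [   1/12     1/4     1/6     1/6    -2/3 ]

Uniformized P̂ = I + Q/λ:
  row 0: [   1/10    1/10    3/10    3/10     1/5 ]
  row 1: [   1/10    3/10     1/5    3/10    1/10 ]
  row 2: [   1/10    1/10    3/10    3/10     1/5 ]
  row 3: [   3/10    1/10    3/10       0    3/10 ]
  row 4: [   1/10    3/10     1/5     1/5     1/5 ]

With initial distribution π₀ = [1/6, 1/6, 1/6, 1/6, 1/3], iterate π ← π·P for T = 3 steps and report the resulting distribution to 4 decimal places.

t=0: π = [0.1667, 0.1667, 0.1667, 0.1667, 0.3333]
t=1: π = [0.1333, 0.2000, 0.2500, 0.2167, 0.2000]
t=2: π = [0.1433, 0.1800, 0.2600, 0.2150, 0.2017]
t=3: π = [0.1430, 0.1763, 0.2618, 0.2153, 0.2035]

π = [0.1430, 0.1763, 0.2618, 0.2153, 0.2035]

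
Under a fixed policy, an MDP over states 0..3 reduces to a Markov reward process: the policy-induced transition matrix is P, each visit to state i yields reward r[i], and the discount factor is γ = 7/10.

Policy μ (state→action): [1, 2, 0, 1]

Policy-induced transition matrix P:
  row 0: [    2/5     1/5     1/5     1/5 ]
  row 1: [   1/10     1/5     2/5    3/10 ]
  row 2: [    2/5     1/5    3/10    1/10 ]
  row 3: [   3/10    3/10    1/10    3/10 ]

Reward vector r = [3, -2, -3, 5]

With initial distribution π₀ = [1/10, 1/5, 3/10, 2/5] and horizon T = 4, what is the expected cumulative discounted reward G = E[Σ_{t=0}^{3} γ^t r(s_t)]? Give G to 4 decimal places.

t=0: π = [0.1000, 0.2000, 0.3000, 0.4000], E[r] = 1.0000, γ^t·E[r] = 1.000000, running G = 1.000000
t=1: π = [0.3000, 0.2400, 0.2300, 0.2300], E[r] = 0.8800, γ^t·E[r] = 0.616000, running G = 1.616000
t=2: π = [0.3050, 0.2230, 0.2480, 0.2240], E[r] = 0.8450, γ^t·E[r] = 0.414050, running G = 2.030050
t=3: π = [0.3107, 0.2224, 0.2470, 0.2199], E[r] = 0.8458, γ^t·E[r] = 0.290109, running G = 2.320159

G = 2.3202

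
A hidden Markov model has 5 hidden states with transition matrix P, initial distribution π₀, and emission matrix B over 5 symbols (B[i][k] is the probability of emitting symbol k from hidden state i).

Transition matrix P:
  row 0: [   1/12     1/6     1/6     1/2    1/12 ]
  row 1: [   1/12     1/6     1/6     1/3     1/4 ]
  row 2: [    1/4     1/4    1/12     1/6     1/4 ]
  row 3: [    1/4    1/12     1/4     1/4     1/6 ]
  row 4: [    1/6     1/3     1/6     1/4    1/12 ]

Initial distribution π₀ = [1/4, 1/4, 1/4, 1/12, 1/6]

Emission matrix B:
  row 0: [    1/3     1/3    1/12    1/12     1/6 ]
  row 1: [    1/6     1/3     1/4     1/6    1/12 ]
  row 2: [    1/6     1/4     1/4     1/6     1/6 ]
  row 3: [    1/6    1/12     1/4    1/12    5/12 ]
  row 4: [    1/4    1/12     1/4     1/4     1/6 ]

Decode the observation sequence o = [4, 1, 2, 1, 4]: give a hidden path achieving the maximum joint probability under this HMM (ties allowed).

path = [2, 0, 3, 0, 3]

t=0: δ = [4.167e-02, 2.083e-02, 4.167e-02, 3.472e-02, 2.778e-02]  (obs o_0=4)
t=1: δ = [3.472e-03, 3.472e-03, 2.170e-03, 1.736e-03, 8.681e-04]  ψ = [2, 2, 3, 0, 2]  (obs o_1=1)
t=2: δ = [4.521e-05, 1.447e-04, 1.447e-04, 4.340e-04, 2.170e-04]  ψ = [2, 0, 0, 0, 1]  (obs o_2=2)
t=3: δ = [3.617e-05, 2.411e-05, 2.713e-05, 9.042e-06, 6.028e-06]  ψ = [3, 4, 3, 3, 3]  (obs o_3=1)
t=4: δ = [1.130e-06, 5.651e-07, 1.005e-06, 7.535e-06, 1.130e-06]  ψ = [2, 2, 0, 0, 2]  (obs o_4=4)
backtrack: best end state = 3; path = [2, 0, 3, 0, 3]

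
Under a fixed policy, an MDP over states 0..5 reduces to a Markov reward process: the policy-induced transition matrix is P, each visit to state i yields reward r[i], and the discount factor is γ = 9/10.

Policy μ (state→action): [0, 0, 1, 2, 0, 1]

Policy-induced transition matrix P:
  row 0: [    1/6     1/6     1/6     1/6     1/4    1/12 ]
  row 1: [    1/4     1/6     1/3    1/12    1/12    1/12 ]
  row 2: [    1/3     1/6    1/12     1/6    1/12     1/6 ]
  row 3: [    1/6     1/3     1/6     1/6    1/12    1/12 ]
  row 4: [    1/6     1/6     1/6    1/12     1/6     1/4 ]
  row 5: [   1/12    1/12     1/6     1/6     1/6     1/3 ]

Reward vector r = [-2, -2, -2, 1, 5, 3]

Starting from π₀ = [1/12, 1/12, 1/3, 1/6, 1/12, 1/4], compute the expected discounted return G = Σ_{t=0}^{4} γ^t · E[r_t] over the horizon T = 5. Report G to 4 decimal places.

t=0: π = [0.0833, 0.0833, 0.3333, 0.1667, 0.0833, 0.2500], E[r] = 0.3333, γ^t·E[r] = 0.333333, running G = 0.333333
t=1: π = [0.2083, 0.1736, 0.1528, 0.1528, 0.1250, 0.1875], E[r] = 0.2708, γ^t·E[r] = 0.243750, running G = 0.577083
t=2: π = [0.1910, 0.1765, 0.1829, 0.1418, 0.1441, 0.1638], E[r] = 0.2529, γ^t·E[r] = 0.204844, running G = 0.781927
t=3: π = [0.1982, 0.1766, 0.1808, 0.1399, 0.1408, 0.1635], E[r] = 0.2232, γ^t·E[r] = 0.162738, running G = 0.944665
t=4: π = [0.1979, 0.1764, 0.1810, 0.1402, 0.1417, 0.1628], E[r] = 0.2265, γ^t·E[r] = 0.148624, running G = 1.093289

G = 1.0933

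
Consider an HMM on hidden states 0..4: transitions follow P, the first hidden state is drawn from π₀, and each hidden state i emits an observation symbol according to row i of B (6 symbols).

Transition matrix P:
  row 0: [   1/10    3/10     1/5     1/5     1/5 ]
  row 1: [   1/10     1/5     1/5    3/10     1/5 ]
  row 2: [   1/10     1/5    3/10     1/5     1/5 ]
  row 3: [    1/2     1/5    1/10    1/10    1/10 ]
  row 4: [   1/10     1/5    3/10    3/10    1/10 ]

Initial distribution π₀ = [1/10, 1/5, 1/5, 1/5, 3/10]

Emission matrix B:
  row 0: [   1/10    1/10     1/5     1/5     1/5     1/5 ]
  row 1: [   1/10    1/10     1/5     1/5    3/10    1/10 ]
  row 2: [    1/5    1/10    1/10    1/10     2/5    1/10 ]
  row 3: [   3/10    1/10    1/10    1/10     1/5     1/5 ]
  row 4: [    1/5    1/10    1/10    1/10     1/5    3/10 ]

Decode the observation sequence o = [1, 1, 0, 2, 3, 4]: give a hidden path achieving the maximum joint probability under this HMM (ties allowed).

t=0: δ = [1.000e-02, 2.000e-02, 2.000e-02, 2.000e-02, 3.000e-02]  (obs o_0=1)
t=1: δ = [1.000e-03, 6.000e-04, 9.000e-04, 9.000e-04, 4.000e-04]  ψ = [3, 4, 4, 4, 1]  (obs o_1=1)
t=2: δ = [4.500e-05, 3.000e-05, 5.400e-05, 6.000e-05, 4.000e-05]  ψ = [3, 0, 2, 0, 0]  (obs o_2=0)
t=3: δ = [6.000e-06, 2.700e-06, 1.620e-06, 1.200e-06, 1.080e-06]  ψ = [3, 0, 2, 4, 2]  (obs o_3=2)
t=4: δ = [1.200e-07, 3.600e-07, 1.200e-07, 1.200e-07, 1.200e-07]  ψ = [0, 0, 0, 0, 0]  (obs o_4=3)
t=5: δ = [1.200e-08, 2.160e-08, 2.880e-08, 2.160e-08, 1.440e-08]  ψ = [3, 1, 1, 1, 1]  (obs o_5=4)
backtrack: best end state = 2; path = [3, 0, 3, 0, 1, 2]

path = [3, 0, 3, 0, 1, 2]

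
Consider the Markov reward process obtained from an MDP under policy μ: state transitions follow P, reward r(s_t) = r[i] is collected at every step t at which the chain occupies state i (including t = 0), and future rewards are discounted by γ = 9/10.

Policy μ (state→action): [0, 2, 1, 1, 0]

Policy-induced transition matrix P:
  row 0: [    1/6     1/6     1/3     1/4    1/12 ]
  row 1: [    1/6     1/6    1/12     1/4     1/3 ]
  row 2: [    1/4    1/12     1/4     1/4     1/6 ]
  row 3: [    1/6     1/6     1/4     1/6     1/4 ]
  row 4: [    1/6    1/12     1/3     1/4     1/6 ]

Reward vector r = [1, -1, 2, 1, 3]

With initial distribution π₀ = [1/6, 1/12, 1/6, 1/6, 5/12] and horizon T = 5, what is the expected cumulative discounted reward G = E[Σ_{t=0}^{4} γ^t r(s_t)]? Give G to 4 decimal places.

G = 6.1439

t=0: π = [0.1667, 0.0833, 0.1667, 0.1667, 0.4167], E[r] = 1.8333, γ^t·E[r] = 1.833333, running G = 1.833333
t=1: π = [0.1806, 0.1181, 0.2847, 0.2361, 0.1806], E[r] = 1.4097, γ^t·E[r] = 1.268750, running G = 3.102083
t=2: π = [0.1904, 0.1279, 0.2604, 0.2303, 0.1910], E[r] = 1.3866, γ^t·E[r] = 1.123125, running G = 4.225208
t=3: π = [0.1884, 0.1291, 0.2605, 0.2308, 0.1913], E[r] = 1.3850, γ^t·E[r] = 1.009652, running G = 5.234861
t=4: π = [0.1884, 0.1290, 0.2601, 0.2308, 0.1917], E[r] = 1.3855, γ^t·E[r] = 0.909038, running G = 6.143898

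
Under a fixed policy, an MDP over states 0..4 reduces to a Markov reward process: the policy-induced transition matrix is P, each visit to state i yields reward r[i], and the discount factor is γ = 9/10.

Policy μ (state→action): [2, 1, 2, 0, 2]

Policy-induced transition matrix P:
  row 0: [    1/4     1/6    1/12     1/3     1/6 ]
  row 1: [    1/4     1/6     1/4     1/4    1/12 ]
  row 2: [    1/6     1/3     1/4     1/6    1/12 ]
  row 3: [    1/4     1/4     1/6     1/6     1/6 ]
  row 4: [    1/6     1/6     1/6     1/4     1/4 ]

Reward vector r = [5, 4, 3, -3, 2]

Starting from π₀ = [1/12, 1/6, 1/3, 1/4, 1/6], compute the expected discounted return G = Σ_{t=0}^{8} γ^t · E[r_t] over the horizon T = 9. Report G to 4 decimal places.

t=0: π = [0.0833, 0.1667, 0.3333, 0.2500, 0.1667], E[r] = 1.6667, γ^t·E[r] = 1.666667, running G = 1.666667
t=1: π = [0.2083, 0.2431, 0.2014, 0.2083, 0.1389], E[r] = 2.2708, γ^t·E[r] = 2.043750, running G = 3.710417
t=2: π = [0.2216, 0.2176, 0.1863, 0.2332, 0.1412], E[r] = 2.1204, γ^t·E[r] = 1.717500, running G = 5.427917
t=3: π = [0.2227, 0.2172, 0.1819, 0.2335, 0.1448], E[r] = 2.1168, γ^t·E[r] = 1.543113, running G = 6.971030
t=4: π = [0.2228, 0.2164, 0.1814, 0.2339, 0.1455], E[r] = 2.1128, γ^t·E[r] = 1.386239, running G = 8.357269
t=5: π = [0.2228, 0.2164, 0.1813, 0.2340, 0.1456], E[r] = 2.1125, γ^t·E[r] = 1.247432, running G = 9.604701
t=6: π = [0.2228, 0.2164, 0.1812, 0.2340, 0.1457], E[r] = 2.1124, γ^t·E[r] = 1.122640, running G = 10.727341
t=7: π = [0.2228, 0.2164, 0.1812, 0.2340, 0.1457], E[r] = 2.1124, γ^t·E[r] = 1.010372, running G = 11.737712
t=8: π = [0.2228, 0.2164, 0.1812, 0.2340, 0.1457], E[r] = 2.1124, γ^t·E[r] = 0.909334, running G = 12.647046

G = 12.6470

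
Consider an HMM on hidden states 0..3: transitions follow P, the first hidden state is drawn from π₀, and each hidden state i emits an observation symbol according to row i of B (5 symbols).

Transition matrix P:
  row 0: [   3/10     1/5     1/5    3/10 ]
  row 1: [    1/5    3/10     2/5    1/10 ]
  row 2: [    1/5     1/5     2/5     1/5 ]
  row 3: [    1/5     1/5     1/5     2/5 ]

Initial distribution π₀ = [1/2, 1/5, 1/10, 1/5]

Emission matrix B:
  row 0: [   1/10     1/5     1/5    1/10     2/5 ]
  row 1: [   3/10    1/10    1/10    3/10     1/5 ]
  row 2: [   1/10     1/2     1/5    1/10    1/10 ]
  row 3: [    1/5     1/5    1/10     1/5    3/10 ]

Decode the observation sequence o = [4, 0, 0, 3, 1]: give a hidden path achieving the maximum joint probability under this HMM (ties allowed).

t=0: δ = [2.000e-01, 4.000e-02, 1.000e-02, 6.000e-02]  (obs o_0=4)
t=1: δ = [6.000e-03, 1.200e-02, 4.000e-03, 1.200e-02]  ψ = [0, 0, 0, 0]  (obs o_1=0)
t=2: δ = [2.400e-04, 1.080e-03, 4.800e-04, 9.600e-04]  ψ = [1, 1, 1, 3]  (obs o_2=0)
t=3: δ = [2.160e-05, 9.720e-05, 4.320e-05, 7.680e-05]  ψ = [1, 1, 1, 3]  (obs o_3=3)
t=4: δ = [3.888e-06, 2.916e-06, 1.944e-05, 6.144e-06]  ψ = [1, 1, 1, 3]  (obs o_4=1)
backtrack: best end state = 2; path = [0, 1, 1, 1, 2]

path = [0, 1, 1, 1, 2]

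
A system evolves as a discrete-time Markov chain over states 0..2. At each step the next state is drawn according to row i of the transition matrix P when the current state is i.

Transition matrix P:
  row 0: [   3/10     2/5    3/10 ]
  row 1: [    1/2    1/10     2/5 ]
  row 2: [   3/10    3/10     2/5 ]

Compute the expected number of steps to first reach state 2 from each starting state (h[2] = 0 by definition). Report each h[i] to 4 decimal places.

First-step conditioning: h[2] = 0; for i ≠ 2, h[i] = 1 + Σ_k P[i][k]·h[k].
  h[0] = 1 + 3/10·h[0] + 2/5·h[1]
  h[1] = 1 + 1/2·h[0] + 1/10·h[1]
Solving the 2×2 linear system over states ≠ 2 gives exactly h = [130/43, 120/43, 0] (h[2] = 0 is the target).

h = [3.0233, 2.7907, 0.0000]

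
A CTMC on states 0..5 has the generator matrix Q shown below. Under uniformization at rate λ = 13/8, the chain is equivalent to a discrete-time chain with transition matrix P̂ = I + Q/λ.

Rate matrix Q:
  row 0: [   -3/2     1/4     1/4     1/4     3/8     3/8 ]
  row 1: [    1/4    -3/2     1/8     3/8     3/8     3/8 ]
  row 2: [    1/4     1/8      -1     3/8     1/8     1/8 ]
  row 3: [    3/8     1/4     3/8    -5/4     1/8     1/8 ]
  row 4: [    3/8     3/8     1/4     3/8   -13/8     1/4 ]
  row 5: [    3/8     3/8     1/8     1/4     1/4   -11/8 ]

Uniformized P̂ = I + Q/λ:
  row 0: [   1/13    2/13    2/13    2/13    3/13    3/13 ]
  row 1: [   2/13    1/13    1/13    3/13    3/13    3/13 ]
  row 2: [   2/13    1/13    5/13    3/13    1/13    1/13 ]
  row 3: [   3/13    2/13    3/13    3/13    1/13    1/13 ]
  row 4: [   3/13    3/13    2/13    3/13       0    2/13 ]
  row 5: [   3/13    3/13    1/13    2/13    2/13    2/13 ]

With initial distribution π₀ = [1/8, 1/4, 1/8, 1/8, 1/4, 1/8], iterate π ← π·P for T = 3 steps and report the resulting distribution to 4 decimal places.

t=0: π = [0.1250, 0.2500, 0.1250, 0.1250, 0.2500, 0.1250]
t=1: π = [0.1827, 0.1538, 0.1635, 0.2115, 0.1250, 0.1635]
t=2: π = [0.1783, 0.1516, 0.1834, 0.2041, 0.1317, 0.1509]
t=3: π = [0.1776, 0.1498, 0.1886, 0.2055, 0.1292, 0.1494]

π = [0.1776, 0.1498, 0.1886, 0.2055, 0.1292, 0.1494]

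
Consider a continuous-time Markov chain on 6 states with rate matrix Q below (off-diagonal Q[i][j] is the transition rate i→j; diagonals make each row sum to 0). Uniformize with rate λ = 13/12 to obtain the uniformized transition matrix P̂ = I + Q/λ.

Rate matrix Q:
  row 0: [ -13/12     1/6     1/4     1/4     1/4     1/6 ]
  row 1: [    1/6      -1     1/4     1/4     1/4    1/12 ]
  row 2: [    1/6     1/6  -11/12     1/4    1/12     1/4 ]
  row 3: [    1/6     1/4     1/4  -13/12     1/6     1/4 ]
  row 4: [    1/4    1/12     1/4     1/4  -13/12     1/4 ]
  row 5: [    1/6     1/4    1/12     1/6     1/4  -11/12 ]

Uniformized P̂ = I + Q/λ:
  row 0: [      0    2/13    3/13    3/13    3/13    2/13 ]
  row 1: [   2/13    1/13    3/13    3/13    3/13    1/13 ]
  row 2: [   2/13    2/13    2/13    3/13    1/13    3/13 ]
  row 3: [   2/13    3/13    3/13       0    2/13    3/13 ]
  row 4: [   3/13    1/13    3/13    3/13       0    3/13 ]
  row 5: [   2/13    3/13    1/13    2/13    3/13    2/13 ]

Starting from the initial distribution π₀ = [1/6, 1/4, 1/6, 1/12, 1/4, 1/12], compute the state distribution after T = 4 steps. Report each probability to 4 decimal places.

π = [0.1436, 0.1574, 0.1886, 0.1760, 0.1528, 0.1817]

t=0: π = [0.1667, 0.2500, 0.1667, 0.0833, 0.2500, 0.0833]
t=1: π = [0.1474, 0.1282, 0.2051, 0.2051, 0.1410, 0.1731]
t=2: π = [0.1420, 0.1622, 0.1884, 0.1701, 0.1509, 0.1864]
t=3: π = [0.1436, 0.1572, 0.1876, 0.1772, 0.1539, 0.1805]
t=4: π = [0.1436, 0.1574, 0.1886, 0.1760, 0.1528, 0.1817]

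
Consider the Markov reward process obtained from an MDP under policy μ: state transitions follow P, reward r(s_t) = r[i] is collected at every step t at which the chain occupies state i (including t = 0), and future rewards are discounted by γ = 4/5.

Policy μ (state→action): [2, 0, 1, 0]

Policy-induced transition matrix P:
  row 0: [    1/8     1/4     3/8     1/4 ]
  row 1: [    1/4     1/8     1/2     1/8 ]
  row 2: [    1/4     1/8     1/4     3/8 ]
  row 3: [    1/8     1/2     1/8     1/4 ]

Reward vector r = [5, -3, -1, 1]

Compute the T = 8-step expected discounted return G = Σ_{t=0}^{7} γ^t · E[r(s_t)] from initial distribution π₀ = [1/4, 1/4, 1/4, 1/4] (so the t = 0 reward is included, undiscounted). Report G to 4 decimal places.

t=0: π = [0.2500, 0.2500, 0.2500, 0.2500], E[r] = 0.5000, γ^t·E[r] = 0.500000, running G = 0.500000
t=1: π = [0.1875, 0.2500, 0.3125, 0.2500], E[r] = 0.1250, γ^t·E[r] = 0.100000, running G = 0.600000
t=2: π = [0.1953, 0.2422, 0.3047, 0.2578], E[r] = 0.2031, γ^t·E[r] = 0.130000, running G = 0.730000
t=3: π = [0.1934, 0.2461, 0.3027, 0.2578], E[r] = 0.1836, γ^t·E[r] = 0.094000, running G = 0.824000
t=4: π = [0.1936, 0.2458, 0.3035, 0.2571], E[r] = 0.1841, γ^t·E[r] = 0.075400, running G = 0.899400
t=5: π = [0.1937, 0.2456, 0.3035, 0.2572], E[r] = 0.1852, γ^t·E[r] = 0.060680, running G = 0.960080
t=6: π = [0.1936, 0.2457, 0.3035, 0.2572], E[r] = 0.1850, γ^t·E[r] = 0.048500, running G = 1.008580
t=7: π = [0.1936, 0.2457, 0.3035, 0.2572], E[r] = 0.1849, γ^t·E[r] = 0.038786, running G = 1.047366

G = 1.0474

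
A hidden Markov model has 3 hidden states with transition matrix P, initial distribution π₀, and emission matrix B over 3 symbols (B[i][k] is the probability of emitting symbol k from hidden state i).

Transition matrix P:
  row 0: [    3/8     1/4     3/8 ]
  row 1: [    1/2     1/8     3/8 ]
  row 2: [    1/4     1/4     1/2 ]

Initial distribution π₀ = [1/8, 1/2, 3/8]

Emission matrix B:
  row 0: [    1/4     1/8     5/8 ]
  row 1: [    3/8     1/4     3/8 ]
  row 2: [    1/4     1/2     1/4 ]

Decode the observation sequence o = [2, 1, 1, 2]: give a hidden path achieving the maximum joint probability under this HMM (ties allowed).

t=0: δ = [7.812e-02, 1.875e-01, 9.375e-02]  (obs o_0=2)
t=1: δ = [1.172e-02, 5.859e-03, 3.516e-02]  ψ = [1, 1, 1]  (obs o_1=1)
t=2: δ = [1.099e-03, 2.197e-03, 8.789e-03]  ψ = [2, 2, 2]  (obs o_2=1)
t=3: δ = [1.373e-03, 8.240e-04, 1.099e-03]  ψ = [2, 2, 2]  (obs o_3=2)
backtrack: best end state = 0; path = [1, 2, 2, 0]

path = [1, 2, 2, 0]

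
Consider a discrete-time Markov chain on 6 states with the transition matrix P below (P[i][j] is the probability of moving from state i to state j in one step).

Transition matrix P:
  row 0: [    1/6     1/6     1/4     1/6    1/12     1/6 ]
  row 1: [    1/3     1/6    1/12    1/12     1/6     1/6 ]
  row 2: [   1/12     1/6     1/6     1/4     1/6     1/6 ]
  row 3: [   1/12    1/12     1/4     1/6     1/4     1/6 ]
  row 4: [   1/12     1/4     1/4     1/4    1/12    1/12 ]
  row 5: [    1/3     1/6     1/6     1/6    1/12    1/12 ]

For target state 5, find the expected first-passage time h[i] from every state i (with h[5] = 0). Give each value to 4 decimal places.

First-step conditioning: h[5] = 0; for i ≠ 5, h[i] = 1 + Σ_k P[i][k]·h[k].
  h[0] = 1 + 1/6·h[0] + 1/6·h[1] + 1/4·h[2] + 1/6·h[3] + 1/12·h[4]
  h[1] = 1 + 1/3·h[0] + 1/6·h[1] + 1/12·h[2] + 1/12·h[3] + 1/6·h[4]
  h[2] = 1 + 1/12·h[0] + 1/6·h[1] + 1/6·h[2] + 1/4·h[3] + 1/6·h[4]
  h[3] = 1 + 1/12·h[0] + 1/12·h[1] + 1/4·h[2] + 1/6·h[3] + 1/4·h[4]
  h[4] = 1 + 1/12·h[0] + 1/4·h[1] + 1/4·h[2] + 1/4·h[3] + 1/12·h[4]
Solving the 5×5 linear system over states ≠ 5 gives exactly h = [262572/40601, 263796/40601, 264564/40601, 266184/40601, 25896/3691, 0] (h[5] = 0 is the target).

h = [6.4671, 6.4973, 6.5162, 6.5561, 7.0160, 0.0000]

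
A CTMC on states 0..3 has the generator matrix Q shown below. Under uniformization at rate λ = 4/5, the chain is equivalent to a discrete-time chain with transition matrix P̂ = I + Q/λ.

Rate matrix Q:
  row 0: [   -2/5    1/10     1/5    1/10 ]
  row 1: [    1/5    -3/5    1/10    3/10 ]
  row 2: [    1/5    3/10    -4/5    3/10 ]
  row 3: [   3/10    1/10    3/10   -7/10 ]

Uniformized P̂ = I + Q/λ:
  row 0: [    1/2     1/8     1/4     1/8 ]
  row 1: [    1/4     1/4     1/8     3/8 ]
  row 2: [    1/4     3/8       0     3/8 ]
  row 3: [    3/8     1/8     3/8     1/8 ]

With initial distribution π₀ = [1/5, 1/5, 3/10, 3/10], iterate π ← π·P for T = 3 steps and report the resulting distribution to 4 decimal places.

π = [0.3699, 0.2016, 0.2020, 0.2266]

t=0: π = [0.2000, 0.2000, 0.3000, 0.3000]
t=1: π = [0.3375, 0.2250, 0.1875, 0.2500]
t=2: π = [0.3656, 0.2000, 0.2063, 0.2281]
t=3: π = [0.3699, 0.2016, 0.2020, 0.2266]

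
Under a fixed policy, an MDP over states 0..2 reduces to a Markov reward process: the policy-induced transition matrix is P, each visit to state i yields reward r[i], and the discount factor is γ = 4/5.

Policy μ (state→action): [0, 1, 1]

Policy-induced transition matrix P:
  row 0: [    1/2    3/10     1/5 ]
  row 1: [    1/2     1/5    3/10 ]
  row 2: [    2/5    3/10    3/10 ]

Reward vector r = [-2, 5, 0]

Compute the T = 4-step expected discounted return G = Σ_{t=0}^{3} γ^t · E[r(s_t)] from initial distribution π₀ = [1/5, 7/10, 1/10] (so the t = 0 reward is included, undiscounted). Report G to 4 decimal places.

t=0: π = [0.2000, 0.7000, 0.1000], E[r] = 3.1000, γ^t·E[r] = 3.100000, running G = 3.100000
t=1: π = [0.4900, 0.2300, 0.2800], E[r] = 0.1700, γ^t·E[r] = 0.136000, running G = 3.236000
t=2: π = [0.4720, 0.2770, 0.2510], E[r] = 0.4410, γ^t·E[r] = 0.282240, running G = 3.518240
t=3: π = [0.4749, 0.2723, 0.2528], E[r] = 0.4117, γ^t·E[r] = 0.210790, running G = 3.729030

G = 3.7290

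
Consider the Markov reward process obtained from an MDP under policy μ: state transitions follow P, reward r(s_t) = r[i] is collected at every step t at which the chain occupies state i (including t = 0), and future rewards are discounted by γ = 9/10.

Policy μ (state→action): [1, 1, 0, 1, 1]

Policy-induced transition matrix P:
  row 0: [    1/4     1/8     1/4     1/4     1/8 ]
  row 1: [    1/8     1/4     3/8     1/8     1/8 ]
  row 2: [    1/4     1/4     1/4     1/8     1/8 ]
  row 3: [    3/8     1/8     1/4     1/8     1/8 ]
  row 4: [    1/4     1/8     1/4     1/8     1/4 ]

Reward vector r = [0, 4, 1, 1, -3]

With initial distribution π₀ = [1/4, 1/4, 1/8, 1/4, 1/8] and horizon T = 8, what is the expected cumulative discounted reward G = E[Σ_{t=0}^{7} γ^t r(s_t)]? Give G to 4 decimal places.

t=0: π = [0.2500, 0.2500, 0.1250, 0.2500, 0.1250], E[r] = 1.0000, γ^t·E[r] = 1.000000, running G = 1.000000
t=1: π = [0.2500, 0.1719, 0.2813, 0.1563, 0.1406], E[r] = 0.7031, γ^t·E[r] = 0.632813, running G = 1.632813
t=2: π = [0.2480, 0.1816, 0.2715, 0.1563, 0.1426], E[r] = 0.7266, γ^t·E[r] = 0.588516, running G = 2.221328
t=3: π = [0.2468, 0.1816, 0.2727, 0.1560, 0.1428], E[r] = 0.7268, γ^t·E[r] = 0.529842, running G = 2.751170
t=4: π = [0.2468, 0.1818, 0.2727, 0.1559, 0.1429], E[r] = 0.7272, γ^t·E[r] = 0.477098, running G = 3.228268
t=5: π = [0.2468, 0.1818, 0.2727, 0.1558, 0.1429], E[r] = 0.7273, γ^t·E[r] = 0.429436, running G = 3.657704
t=6: π = [0.2468, 0.1818, 0.2727, 0.1558, 0.1429], E[r] = 0.7273, γ^t·E[r] = 0.386500, running G = 4.044204
t=7: π = [0.2468, 0.1818, 0.2727, 0.1558, 0.1429], E[r] = 0.7273, γ^t·E[r] = 0.347852, running G = 4.392056

G = 4.3921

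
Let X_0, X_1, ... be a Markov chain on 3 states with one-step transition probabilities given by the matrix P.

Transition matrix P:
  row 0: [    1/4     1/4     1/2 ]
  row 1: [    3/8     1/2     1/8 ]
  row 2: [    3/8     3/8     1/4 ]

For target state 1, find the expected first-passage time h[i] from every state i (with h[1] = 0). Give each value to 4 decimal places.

h = [3.3333, 0.0000, 3.0000]

First-step conditioning: h[1] = 0; for i ≠ 1, h[i] = 1 + Σ_k P[i][k]·h[k].
  h[0] = 1 + 1/4·h[0] + 1/2·h[2]
  h[2] = 1 + 3/8·h[0] + 1/4·h[2]
Solving the 2×2 linear system over states ≠ 1 gives exactly h = [10/3, 0, 3] (h[1] = 0 is the target).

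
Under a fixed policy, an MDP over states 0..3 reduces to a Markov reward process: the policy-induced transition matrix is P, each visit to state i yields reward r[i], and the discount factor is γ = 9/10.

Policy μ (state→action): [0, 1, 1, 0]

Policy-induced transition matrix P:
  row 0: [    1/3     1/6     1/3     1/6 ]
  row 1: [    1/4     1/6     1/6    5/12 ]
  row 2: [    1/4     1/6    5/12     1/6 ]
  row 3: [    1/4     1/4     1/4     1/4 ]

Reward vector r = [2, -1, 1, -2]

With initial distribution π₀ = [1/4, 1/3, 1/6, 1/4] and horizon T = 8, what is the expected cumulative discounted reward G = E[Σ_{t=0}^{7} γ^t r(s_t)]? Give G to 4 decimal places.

t=0: π = [0.2500, 0.3333, 0.1667, 0.2500], E[r] = -0.1667, γ^t·E[r] = -0.166667, running G = -0.166667
t=1: π = [0.2708, 0.1875, 0.2708, 0.2708], E[r] = 0.0833, γ^t·E[r] = 0.075000, running G = -0.091667
t=2: π = [0.2726, 0.1892, 0.3021, 0.2361], E[r] = 0.1858, γ^t·E[r] = 0.150469, running G = 0.058802
t=3: π = [0.2727, 0.1863, 0.3073, 0.2337], E[r] = 0.1991, γ^t·E[r] = 0.145125, running G = 0.203927
t=4: π = [0.2727, 0.1861, 0.3084, 0.2327], E[r] = 0.2023, γ^t·E[r] = 0.132717, running G = 0.336644
t=5: π = [0.2727, 0.1861, 0.3086, 0.2326], E[r] = 0.2028, γ^t·E[r] = 0.119765, running G = 0.456408
t=6: π = [0.2727, 0.1860, 0.3087, 0.2326], E[r] = 0.2029, γ^t·E[r] = 0.107848, running G = 0.564256
t=7: π = [0.2727, 0.1860, 0.3087, 0.2326], E[r] = 0.2030, γ^t·E[r] = 0.097073, running G = 0.661329

G = 0.6613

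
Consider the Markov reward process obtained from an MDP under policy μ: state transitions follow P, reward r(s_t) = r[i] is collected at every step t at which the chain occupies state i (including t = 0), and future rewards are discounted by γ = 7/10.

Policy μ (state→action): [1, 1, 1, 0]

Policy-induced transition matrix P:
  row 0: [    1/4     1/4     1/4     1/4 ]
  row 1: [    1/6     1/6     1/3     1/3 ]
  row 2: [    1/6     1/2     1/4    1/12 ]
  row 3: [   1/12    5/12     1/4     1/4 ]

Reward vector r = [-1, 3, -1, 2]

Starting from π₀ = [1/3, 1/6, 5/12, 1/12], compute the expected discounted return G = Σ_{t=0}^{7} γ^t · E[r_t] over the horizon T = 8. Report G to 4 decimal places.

t=0: π = [0.3333, 0.1667, 0.4167, 0.0833], E[r] = -0.0833, γ^t·E[r] = -0.083333, running G = -0.083333
t=1: π = [0.1875, 0.3542, 0.2639, 0.1944], E[r] = 1.0000, γ^t·E[r] = 0.700000, running G = 0.616667
t=2: π = [0.1661, 0.3189, 0.2795, 0.2355], E[r] = 0.9821, γ^t·E[r] = 0.481209, running G = 1.097876
t=3: π = [0.1609, 0.3326, 0.2766, 0.2300], E[r] = 1.0202, γ^t·E[r] = 0.349931, running G = 1.447807
t=4: π = [0.1609, 0.3298, 0.2777, 0.2316], E[r] = 1.0139, γ^t·E[r] = 0.243437, running G = 1.691244
t=5: π = [0.1608, 0.3306, 0.2775, 0.2312], E[r] = 1.0158, γ^t·E[r] = 0.170724, running G = 1.861967
t=6: π = [0.1608, 0.3304, 0.2775, 0.2313], E[r] = 1.0153, γ^t·E[r] = 0.119452, running G = 1.981419
t=7: π = [0.1608, 0.3304, 0.2775, 0.2313], E[r] = 1.0154, γ^t·E[r] = 0.083626, running G = 2.065045

G = 2.0650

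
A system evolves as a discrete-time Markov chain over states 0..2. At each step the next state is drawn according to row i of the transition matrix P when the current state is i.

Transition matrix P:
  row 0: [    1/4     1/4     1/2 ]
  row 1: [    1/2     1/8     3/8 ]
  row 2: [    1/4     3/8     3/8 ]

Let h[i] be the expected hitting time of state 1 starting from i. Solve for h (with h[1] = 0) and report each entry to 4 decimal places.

First-step conditioning: h[1] = 0; for i ≠ 1, h[i] = 1 + Σ_k P[i][k]·h[k].
  h[0] = 1 + 1/4·h[0] + 1/2·h[2]
  h[2] = 1 + 1/4·h[0] + 3/8·h[2]
Solving the 2×2 linear system over states ≠ 1 gives exactly h = [36/11, 0, 32/11] (h[1] = 0 is the target).

h = [3.2727, 0.0000, 2.9091]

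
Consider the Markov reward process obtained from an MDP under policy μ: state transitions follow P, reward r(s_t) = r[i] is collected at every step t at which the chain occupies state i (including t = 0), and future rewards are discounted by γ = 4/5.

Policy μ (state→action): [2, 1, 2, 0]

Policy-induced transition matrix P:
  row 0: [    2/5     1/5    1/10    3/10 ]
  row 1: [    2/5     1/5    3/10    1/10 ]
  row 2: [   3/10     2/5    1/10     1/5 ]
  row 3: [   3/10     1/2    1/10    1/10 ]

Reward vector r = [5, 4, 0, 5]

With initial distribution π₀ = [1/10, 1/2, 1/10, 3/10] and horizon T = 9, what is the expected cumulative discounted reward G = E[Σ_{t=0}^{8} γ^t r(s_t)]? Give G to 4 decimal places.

t=0: π = [0.1000, 0.5000, 0.1000, 0.3000], E[r] = 4.0000, γ^t·E[r] = 4.000000, running G = 4.000000
t=1: π = [0.3600, 0.3100, 0.2000, 0.1300], E[r] = 3.6900, γ^t·E[r] = 2.952000, running G = 6.952000
t=2: π = [0.3670, 0.2790, 0.1620, 0.1920], E[r] = 3.9110, γ^t·E[r] = 2.503040, running G = 9.455040
t=3: π = [0.3646, 0.2900, 0.1558, 0.1896], E[r] = 3.9310, γ^t·E[r] = 2.012672, running G = 11.467712
t=4: π = [0.3655, 0.2880, 0.1580, 0.1885], E[r] = 3.9220, γ^t·E[r] = 1.606435, running G = 13.074147
t=5: π = [0.3654, 0.2882, 0.1576, 0.1889], E[r] = 3.9238, γ^t·E[r] = 1.285754, running G = 14.359901
t=6: π = [0.3654, 0.2882, 0.1576, 0.1888], E[r] = 3.9237, γ^t·E[r] = 1.028564, running G = 15.388465
t=7: π = [0.3654, 0.2882, 0.1576, 0.1888], E[r] = 3.9236, γ^t·E[r] = 0.822846, running G = 16.211311
t=8: π = [0.3654, 0.2882, 0.1576, 0.1888], E[r] = 3.9236, γ^t·E[r] = 0.658279, running G = 16.869590

G = 16.8696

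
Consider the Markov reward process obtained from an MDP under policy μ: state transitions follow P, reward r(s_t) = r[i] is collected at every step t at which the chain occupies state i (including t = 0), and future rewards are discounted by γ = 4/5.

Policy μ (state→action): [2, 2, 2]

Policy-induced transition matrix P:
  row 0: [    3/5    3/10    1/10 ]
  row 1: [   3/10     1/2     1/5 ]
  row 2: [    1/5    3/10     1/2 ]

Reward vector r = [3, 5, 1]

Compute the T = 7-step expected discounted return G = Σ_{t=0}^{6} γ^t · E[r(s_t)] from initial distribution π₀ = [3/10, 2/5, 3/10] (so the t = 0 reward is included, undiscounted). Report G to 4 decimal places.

G = 12.8510

t=0: π = [0.3000, 0.4000, 0.3000], E[r] = 3.2000, γ^t·E[r] = 3.200000, running G = 3.200000
t=1: π = [0.3600, 0.3800, 0.2600], E[r] = 3.2400, γ^t·E[r] = 2.592000, running G = 5.792000
t=2: π = [0.3820, 0.3760, 0.2420], E[r] = 3.2680, γ^t·E[r] = 2.091520, running G = 7.883520
t=3: π = [0.3904, 0.3752, 0.2344], E[r] = 3.2816, γ^t·E[r] = 1.680179, running G = 9.563699
t=4: π = [0.3937, 0.3750, 0.2313], E[r] = 3.2875, γ^t·E[r] = 1.346568, running G = 10.910267
t=5: π = [0.3950, 0.3750, 0.2300], E[r] = 3.2900, γ^t·E[r] = 1.078062, running G = 11.988329
t=6: π = [0.3955, 0.3750, 0.2295], E[r] = 3.2910, γ^t·E[r] = 0.862713, running G = 12.851042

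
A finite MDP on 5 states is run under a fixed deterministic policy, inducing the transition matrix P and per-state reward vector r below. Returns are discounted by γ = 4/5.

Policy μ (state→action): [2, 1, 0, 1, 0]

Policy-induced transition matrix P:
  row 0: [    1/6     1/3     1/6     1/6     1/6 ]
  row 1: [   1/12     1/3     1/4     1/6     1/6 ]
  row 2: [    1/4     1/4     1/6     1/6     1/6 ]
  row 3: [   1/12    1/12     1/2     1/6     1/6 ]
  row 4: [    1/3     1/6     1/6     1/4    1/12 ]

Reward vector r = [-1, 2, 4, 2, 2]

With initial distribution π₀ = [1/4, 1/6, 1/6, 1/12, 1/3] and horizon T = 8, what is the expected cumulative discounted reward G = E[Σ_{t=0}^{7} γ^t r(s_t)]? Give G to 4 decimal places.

t=0: π = [0.2500, 0.1667, 0.1667, 0.0833, 0.3333], E[r] = 1.5833, γ^t·E[r] = 1.583333, running G = 1.583333
t=1: π = [0.2153, 0.2431, 0.2083, 0.1944, 0.1389], E[r] = 1.7708, γ^t·E[r] = 1.416667, running G = 3.000000
t=2: π = [0.1707, 0.2442, 0.2517, 0.1782, 0.1551], E[r] = 1.9913, γ^t·E[r] = 1.274444, running G = 4.274444
t=3: π = [0.1783, 0.2419, 0.2464, 0.1796, 0.1537], E[r] = 1.9580, γ^t·E[r] = 1.002494, running G = 5.276938
t=4: π = [0.1777, 0.2423, 0.2467, 0.1795, 0.1539], E[r] = 1.9603, γ^t·E[r] = 0.802935, running G = 6.079873
t=5: π = [0.1777, 0.2423, 0.2467, 0.1795, 0.1538], E[r] = 1.9602, γ^t·E[r] = 0.642319, running G = 6.722193
t=6: π = [0.1777, 0.2423, 0.2467, 0.1795, 0.1538], E[r] = 1.9602, γ^t·E[r] = 0.513858, running G = 7.236051
t=7: π = [0.1777, 0.2423, 0.2467, 0.1795, 0.1538], E[r] = 1.9602, γ^t·E[r] = 0.411086, running G = 7.647137

G = 7.6471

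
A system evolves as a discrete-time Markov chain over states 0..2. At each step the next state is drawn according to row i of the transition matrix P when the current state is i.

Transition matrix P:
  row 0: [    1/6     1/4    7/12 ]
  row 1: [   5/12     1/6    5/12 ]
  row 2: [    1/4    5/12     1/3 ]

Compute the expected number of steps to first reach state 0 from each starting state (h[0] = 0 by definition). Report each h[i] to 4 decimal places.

First-step conditioning: h[0] = 0; for i ≠ 0, h[i] = 1 + Σ_k P[i][k]·h[k].
  h[1] = 1 + 1/6·h[1] + 5/12·h[2]
  h[2] = 1 + 5/12·h[1] + 1/3·h[2]
Solving the 2×2 linear system over states ≠ 0 gives exactly h = [0, 156/55, 36/11] (h[0] = 0 is the target).

h = [0.0000, 2.8364, 3.2727]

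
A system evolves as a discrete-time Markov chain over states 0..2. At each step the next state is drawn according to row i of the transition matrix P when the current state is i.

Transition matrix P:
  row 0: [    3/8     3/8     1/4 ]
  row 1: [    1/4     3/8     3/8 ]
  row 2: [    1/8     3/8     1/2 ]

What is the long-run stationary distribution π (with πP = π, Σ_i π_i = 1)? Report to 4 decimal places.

Balance equations π_j = Σ_i π_i·P[i][j]:
  π_0 = 3/8·π_0 + 1/4·π_1 + 1/8·π_2
  π_1 = 3/8·π_0 + 3/8·π_1 + 3/8·π_2
  normalize: π_0 + π_1 + π_2 = 1
Solving the linear system gives exactly π = [11/48, 3/8, 19/48].

π = [0.2292, 0.3750, 0.3958]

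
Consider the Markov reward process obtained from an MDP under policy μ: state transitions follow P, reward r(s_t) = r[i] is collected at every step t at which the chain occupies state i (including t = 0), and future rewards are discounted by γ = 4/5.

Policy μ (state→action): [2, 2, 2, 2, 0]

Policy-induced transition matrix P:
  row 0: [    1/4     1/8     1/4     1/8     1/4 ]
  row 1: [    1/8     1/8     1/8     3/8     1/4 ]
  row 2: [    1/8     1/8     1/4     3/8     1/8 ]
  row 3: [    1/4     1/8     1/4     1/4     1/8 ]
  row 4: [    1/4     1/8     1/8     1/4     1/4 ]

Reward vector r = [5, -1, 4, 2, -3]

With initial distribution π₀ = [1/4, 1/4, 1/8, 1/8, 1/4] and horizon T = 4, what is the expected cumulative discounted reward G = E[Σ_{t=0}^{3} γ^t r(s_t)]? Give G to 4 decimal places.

G = 4.1819

t=0: π = [0.2500, 0.2500, 0.1250, 0.1250, 0.2500], E[r] = 1.0000, γ^t·E[r] = 1.000000, running G = 1.000000
t=1: π = [0.2031, 0.1250, 0.1875, 0.2656, 0.2188], E[r] = 1.5156, γ^t·E[r] = 1.212500, running G = 2.212500
t=2: π = [0.2109, 0.1250, 0.2070, 0.2637, 0.1934], E[r] = 1.7051, γ^t·E[r] = 1.091250, running G = 3.303750
t=3: π = [0.2085, 0.1250, 0.2102, 0.2651, 0.1912], E[r] = 1.7151, γ^t·E[r] = 0.878125, running G = 4.181875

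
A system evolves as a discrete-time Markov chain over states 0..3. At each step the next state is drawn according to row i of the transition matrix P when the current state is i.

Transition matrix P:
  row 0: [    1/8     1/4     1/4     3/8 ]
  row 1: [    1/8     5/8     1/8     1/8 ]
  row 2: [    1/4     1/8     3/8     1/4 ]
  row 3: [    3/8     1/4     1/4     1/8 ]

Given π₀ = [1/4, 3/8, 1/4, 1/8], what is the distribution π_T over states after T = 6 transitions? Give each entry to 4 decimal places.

π = [0.2059, 0.3530, 0.2353, 0.2058]

t=0: π = [0.2500, 0.3750, 0.2500, 0.1250]
t=1: π = [0.1875, 0.3594, 0.2344, 0.2188]
t=2: π = [0.2090, 0.3555, 0.2344, 0.2012]
t=3: π = [0.2046, 0.3540, 0.2349, 0.2065]
t=4: π = [0.2060, 0.3534, 0.2351, 0.2055]
t=5: π = [0.2058, 0.3531, 0.2352, 0.2059]
t=6: π = [0.2059, 0.3530, 0.2353, 0.2058]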